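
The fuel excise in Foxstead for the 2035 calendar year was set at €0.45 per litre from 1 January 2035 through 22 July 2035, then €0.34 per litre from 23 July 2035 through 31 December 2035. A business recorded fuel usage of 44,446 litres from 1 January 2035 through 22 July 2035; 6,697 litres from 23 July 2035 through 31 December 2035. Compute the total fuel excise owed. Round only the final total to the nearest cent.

1 January – 22 July 2035: 44,446 litres at €0.45/litre → €20000.70
23 July – 31 December 2035: 6,697 litres at €0.34/litre → €2276.98

€22277.68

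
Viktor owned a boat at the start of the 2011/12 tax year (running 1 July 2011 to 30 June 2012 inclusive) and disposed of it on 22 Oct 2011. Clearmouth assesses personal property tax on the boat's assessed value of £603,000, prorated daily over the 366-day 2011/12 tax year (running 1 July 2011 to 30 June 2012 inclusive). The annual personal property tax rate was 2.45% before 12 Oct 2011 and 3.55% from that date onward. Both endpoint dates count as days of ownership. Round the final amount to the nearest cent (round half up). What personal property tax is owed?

£4,800.93

1 Jul – 11 Oct 2011: 103 days at 2.45% → £603,000 × 2.45% × 103/366 = £4,157.5697
12 Oct – 22 Oct 2011: 11 days at 3.55% → £603,000 × 3.55% × 11/366 = £643.3648
Total = £4,800.9344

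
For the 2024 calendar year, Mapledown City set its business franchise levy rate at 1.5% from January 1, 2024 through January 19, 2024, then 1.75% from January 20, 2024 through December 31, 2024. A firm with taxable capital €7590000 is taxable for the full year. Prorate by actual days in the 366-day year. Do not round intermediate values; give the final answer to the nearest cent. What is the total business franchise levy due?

January 1 – January 19, 2024: 19 days at 1.5% → €7590000 × 1.5% × 19/366 = €5910.2459
January 20 – December 31, 2024: 347 days at 1.75% → €7590000 × 1.75% × 347/366 = €125929.7131
Total = €131839.9590

€131839.96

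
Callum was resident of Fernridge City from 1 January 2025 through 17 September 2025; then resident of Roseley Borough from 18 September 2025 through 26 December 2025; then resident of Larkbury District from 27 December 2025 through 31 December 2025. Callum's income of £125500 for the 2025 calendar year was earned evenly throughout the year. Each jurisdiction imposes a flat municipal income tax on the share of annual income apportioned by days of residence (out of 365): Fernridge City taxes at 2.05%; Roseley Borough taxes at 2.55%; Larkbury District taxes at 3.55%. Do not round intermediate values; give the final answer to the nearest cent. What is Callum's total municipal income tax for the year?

£2770.46

Fernridge City, 1 January – 17 September 2025: 260 days → £125500 × 2.05% × 260/365 = £1832.6438
Roseley Borough, 18 September – 26 December 2025: 100 days → £125500 × 2.55% × 100/365 = £876.7808
Larkbury District, 27 December – 31 December 2025: 5 days → £125500 × 3.55% × 5/365 = £61.0308
Total = £2770.4555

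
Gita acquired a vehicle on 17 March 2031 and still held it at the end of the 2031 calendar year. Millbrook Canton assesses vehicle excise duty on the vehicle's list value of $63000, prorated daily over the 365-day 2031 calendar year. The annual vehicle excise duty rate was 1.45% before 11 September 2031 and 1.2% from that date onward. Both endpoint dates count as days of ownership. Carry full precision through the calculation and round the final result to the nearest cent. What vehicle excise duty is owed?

17 March – 10 September 2031: 178 days at 1.45% → $63000 × 1.45% × 178/365 = $445.4877
11 September – 31 December 2031: 112 days at 1.2% → $63000 × 1.2% × 112/365 = $231.9781
Total = $677.4658

$677.47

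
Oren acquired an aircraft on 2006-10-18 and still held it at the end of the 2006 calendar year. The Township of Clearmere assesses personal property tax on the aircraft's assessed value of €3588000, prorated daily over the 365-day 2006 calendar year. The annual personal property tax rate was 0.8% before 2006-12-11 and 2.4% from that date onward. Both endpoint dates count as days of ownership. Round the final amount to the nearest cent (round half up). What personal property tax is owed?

2006-10-18 to 2006-12-10: 54 days at 0.8% → €3588000 × 0.8% × 54/365 = €4246.6192
2006-12-11 to 2006-12-31: 21 days at 2.4% → €3588000 × 2.4% × 21/365 = €4954.3890
Total = €9201.0082

€9201.01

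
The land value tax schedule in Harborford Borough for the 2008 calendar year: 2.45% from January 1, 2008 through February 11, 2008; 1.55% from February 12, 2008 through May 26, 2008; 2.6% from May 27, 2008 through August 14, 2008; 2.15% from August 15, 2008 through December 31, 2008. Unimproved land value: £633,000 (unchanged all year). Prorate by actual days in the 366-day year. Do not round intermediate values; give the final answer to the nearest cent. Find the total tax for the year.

January 1 – February 11, 2008: 42 days at 2.45% → £633,000 × 2.45% × 42/366 = £1,779.6639
February 12 – May 26, 2008: 105 days at 1.55% → £633,000 × 1.55% × 105/366 = £2,814.7746
May 27 – August 14, 2008: 80 days at 2.6% → £633,000 × 2.6% × 80/366 = £3,597.3770
August 15 – December 31, 2008: 139 days at 2.15% → £633,000 × 2.15% × 139/366 = £5,168.6352
Total = £13,360.4508

£13,360.45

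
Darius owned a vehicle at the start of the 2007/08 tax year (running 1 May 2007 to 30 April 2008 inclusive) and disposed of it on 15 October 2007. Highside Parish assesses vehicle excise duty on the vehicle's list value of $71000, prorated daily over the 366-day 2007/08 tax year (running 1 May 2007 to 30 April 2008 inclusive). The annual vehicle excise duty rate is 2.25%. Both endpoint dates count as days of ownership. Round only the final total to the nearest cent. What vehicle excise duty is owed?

Days held (1 May – 15 October 2007): 168 out of 366
Tax = $71000 × 2.25% × 168/366 = $733.2787

$733.28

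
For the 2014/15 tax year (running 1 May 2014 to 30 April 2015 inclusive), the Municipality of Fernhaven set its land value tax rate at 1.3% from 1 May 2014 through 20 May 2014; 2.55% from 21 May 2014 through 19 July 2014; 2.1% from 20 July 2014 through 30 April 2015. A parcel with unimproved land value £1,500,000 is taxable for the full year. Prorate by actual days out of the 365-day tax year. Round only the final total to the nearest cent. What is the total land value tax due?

1 May – 20 May 2014: 20 days at 1.3% → £1,500,000 × 1.3% × 20/365 = £1,068.4932
21 May – 19 July 2014: 60 days at 2.55% → £1,500,000 × 2.55% × 60/365 = £6,287.6712
20 July 2014 – 30 April 2015: 285 days at 2.1% → £1,500,000 × 2.1% × 285/365 = £24,595.8904
Total = £31,952.0548

£31,952.05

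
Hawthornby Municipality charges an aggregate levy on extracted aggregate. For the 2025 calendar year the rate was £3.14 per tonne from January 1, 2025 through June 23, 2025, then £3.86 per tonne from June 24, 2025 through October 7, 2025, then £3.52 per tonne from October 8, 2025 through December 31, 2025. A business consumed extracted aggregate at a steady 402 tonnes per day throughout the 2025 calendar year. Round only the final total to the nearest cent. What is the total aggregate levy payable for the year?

£504397.44

January 1 – June 23, 2025: 174 days × 402 tonnes/day = 69,948 tonnes at £3.14/tonne → £219636.72
June 24 – October 7, 2025: 106 days × 402 tonnes/day = 42,612 tonnes at £3.86/tonne → £164482.32
October 8 – December 31, 2025: 85 days × 402 tonnes/day = 34,170 tonnes at £3.52/tonne → £120278.40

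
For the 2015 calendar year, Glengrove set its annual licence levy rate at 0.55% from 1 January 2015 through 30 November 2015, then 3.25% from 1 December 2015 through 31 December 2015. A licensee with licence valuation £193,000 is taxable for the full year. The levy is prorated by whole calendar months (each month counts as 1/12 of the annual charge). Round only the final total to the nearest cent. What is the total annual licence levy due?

1 January – 30 November 2015: 11 months at 0.55% → £193,000 × 0.55% × 11/12 = £973.0417
1 December – 31 December 2015: 1 month at 3.25% → £193,000 × 3.25% × 1/12 = £522.7083
Total = £1,495.7500

£1,495.75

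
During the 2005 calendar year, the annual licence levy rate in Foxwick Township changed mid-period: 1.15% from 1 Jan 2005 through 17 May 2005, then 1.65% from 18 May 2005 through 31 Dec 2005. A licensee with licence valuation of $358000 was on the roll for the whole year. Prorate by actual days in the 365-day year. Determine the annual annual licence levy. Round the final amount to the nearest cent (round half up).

1 Jan – 17 May 2005: 137 days at 1.15% → $358000 × 1.15% × 137/365 = $1545.2849
18 May – 31 Dec 2005: 228 days at 1.65% → $358000 × 1.65% × 228/365 = $3689.8521
Total = $5235.1370

$5235.14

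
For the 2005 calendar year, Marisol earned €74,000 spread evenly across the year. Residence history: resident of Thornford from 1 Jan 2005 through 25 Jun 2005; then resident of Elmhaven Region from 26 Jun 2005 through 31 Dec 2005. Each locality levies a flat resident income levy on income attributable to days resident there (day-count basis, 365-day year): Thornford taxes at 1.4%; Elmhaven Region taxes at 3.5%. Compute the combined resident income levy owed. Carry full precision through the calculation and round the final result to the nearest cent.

Thornford, 1 Jan – 25 Jun 2005: 176 days → €74,000 × 1.4% × 176/365 = €499.5507
Elmhaven Region, 26 Jun – 31 Dec 2005: 189 days → €74,000 × 3.5% × 189/365 = €1,341.1233
Total = €1,840.6740

€1,840.67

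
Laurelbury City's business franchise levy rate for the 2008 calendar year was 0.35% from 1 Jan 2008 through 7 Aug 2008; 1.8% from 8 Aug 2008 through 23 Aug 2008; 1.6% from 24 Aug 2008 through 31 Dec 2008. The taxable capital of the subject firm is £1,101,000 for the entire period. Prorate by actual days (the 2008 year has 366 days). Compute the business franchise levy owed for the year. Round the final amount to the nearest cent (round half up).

£9,439.72

1 Jan – 7 Aug 2008: 220 days at 0.35% → £1,101,000 × 0.35% × 220/366 = £2,316.3115
8 Aug – 23 Aug 2008: 16 days at 1.8% → £1,101,000 × 1.8% × 16/366 = £866.3607
24 Aug – 31 Dec 2008: 130 days at 1.6% → £1,101,000 × 1.6% × 130/366 = £6,257.0492
Total = £9,439.7213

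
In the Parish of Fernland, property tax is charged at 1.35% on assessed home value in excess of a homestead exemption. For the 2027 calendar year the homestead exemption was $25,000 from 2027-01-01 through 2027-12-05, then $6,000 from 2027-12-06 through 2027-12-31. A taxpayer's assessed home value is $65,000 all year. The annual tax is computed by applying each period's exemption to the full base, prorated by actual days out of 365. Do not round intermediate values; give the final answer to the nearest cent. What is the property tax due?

2027-01-01 to 2027-12-05: 339 days, exemption $25,000 → ($65,000 − $25,000) × 1.35% × 339/365 = $501.5342
2027-12-06 to 2027-12-31: 26 days, exemption $6,000 → ($65,000 − $6,000) × 1.35% × 26/365 = $56.7370
Total = $558.2712

$558.27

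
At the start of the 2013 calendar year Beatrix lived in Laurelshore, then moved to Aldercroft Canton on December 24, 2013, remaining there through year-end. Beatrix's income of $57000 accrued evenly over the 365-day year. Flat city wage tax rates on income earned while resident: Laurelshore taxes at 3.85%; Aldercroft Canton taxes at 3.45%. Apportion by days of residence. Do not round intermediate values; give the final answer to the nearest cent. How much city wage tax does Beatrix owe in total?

Laurelshore, January 1 – December 23, 2013: 357 days → $57000 × 3.85% × 357/365 = $2146.4014
Aldercroft Canton, December 24 – December 31, 2013: 8 days → $57000 × 3.45% × 8/365 = $43.1014
Total = $2189.5027

$2189.50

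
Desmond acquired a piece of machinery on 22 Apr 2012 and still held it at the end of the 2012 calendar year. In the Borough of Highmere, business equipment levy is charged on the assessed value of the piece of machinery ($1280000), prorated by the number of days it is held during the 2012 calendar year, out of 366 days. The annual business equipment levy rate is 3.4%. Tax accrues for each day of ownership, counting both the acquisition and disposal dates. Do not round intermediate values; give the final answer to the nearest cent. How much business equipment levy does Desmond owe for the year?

$30202.40

Days held (22 Apr – 31 Dec 2012): 254 out of 366
Tax = $1280000 × 3.4% × 254/366 = $30202.4044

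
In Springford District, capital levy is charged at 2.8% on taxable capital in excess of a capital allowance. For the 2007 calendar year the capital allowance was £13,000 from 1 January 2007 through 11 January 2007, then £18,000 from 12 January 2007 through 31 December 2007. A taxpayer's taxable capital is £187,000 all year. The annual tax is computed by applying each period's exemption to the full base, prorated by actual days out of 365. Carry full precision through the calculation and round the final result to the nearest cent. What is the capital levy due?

1 January – 11 January 2007: 11 days, exemption £13,000 → (£187,000 − £13,000) × 2.8% × 11/365 = £146.8274
12 January – 31 December 2007: 354 days, exemption £18,000 → (£187,000 − £18,000) × 2.8% × 354/365 = £4,589.3918
Total = £4,736.2192

£4,736.22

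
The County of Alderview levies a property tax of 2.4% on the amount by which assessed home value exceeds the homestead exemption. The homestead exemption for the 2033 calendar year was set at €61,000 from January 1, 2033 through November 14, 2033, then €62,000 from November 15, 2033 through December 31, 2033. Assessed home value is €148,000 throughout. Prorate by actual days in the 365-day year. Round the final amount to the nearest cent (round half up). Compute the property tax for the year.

January 1 – November 14, 2033: 318 days, exemption €61,000 → (€148,000 − €61,000) × 2.4% × 318/365 = €1,819.1342
November 15 – December 31, 2033: 47 days, exemption €62,000 → (€148,000 − €62,000) × 2.4% × 47/365 = €265.7753
Total = €2,084.9096

€2,084.91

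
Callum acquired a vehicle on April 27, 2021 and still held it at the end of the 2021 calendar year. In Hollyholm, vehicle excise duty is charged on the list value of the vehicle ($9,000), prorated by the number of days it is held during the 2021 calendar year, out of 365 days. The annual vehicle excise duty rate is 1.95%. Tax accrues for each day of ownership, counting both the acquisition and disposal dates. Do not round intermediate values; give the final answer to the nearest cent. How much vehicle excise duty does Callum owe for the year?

$119.72

Days held (April 27 – December 31, 2021): 249 out of 365
Tax = $9,000 × 1.95% × 249/365 = $119.7247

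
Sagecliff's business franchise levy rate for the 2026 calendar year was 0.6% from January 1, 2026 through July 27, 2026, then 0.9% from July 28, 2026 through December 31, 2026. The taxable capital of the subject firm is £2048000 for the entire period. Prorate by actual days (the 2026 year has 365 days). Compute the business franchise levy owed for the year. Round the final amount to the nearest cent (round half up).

January 1 – July 27, 2026: 208 days at 0.6% → £2048000 × 0.6% × 208/365 = £7002.4767
July 28 – December 31, 2026: 157 days at 0.9% → £2048000 × 0.9% × 157/365 = £7928.2849
Total = £14930.7616

£14930.76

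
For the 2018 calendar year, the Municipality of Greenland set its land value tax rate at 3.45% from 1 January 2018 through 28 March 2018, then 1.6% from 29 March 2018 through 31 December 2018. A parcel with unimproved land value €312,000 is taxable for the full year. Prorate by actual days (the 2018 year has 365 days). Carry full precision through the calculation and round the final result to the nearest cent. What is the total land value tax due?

€6,367.79

1 January – 28 March 2018: 87 days at 3.45% → €312,000 × 3.45% × 87/365 = €2,565.6658
29 March – 31 December 2018: 278 days at 1.6% → €312,000 × 1.6% × 278/365 = €3,802.1260
Total = €6,367.7918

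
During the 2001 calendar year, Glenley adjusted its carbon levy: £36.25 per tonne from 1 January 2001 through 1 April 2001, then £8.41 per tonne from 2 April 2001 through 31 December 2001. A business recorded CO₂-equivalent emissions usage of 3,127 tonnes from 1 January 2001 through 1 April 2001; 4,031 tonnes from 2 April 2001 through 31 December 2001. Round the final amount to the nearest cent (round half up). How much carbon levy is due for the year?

1 January – 1 April 2001: 3,127 tonnes at £36.25/tonne → £113353.75
2 April – 31 December 2001: 4,031 tonnes at £8.41/tonne → £33900.71

£147254.46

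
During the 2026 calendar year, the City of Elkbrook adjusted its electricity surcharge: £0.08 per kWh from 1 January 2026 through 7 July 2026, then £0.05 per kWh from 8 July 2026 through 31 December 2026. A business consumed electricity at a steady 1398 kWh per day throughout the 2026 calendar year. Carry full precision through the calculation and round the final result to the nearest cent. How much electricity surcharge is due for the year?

1 January – 7 July 2026: 188 days × 1398 kWh/day = 262,824 kWh at £0.08/kWh → £21,025.92
8 July – 31 December 2026: 177 days × 1398 kWh/day = 247,446 kWh at £0.05/kWh → £12,372.30

£33,398.22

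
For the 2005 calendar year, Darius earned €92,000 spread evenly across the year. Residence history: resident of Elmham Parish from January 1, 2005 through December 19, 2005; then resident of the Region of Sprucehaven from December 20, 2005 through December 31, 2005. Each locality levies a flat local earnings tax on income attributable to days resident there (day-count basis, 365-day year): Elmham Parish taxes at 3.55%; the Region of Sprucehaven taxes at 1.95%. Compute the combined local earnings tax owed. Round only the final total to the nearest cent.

Elmham Parish, January 1 – December 19, 2005: 353 days → €92,000 × 3.55% × 353/365 = €3,158.6247
The Region of Sprucehaven, December 20 – December 31, 2005: 12 days → €92,000 × 1.95% × 12/365 = €58.9808
Total = €3,217.6055

€3,217.61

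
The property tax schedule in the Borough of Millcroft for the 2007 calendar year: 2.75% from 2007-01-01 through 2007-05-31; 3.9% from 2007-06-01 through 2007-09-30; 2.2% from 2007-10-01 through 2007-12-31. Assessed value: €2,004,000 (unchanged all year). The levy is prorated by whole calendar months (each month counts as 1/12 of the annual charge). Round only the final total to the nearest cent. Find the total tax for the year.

2007-01-01 to 2007-05-31: 5 months at 2.75% → €2,004,000 × 2.75% × 5/12 = €22,962.5000
2007-06-01 to 2007-09-30: 4 months at 3.9% → €2,004,000 × 3.9% × 4/12 = €26,052.0000
2007-10-01 to 2007-12-31: 3 months at 2.2% → €2,004,000 × 2.2% × 3/12 = €11,022.0000
Total = €60,036.5000

€60,036.50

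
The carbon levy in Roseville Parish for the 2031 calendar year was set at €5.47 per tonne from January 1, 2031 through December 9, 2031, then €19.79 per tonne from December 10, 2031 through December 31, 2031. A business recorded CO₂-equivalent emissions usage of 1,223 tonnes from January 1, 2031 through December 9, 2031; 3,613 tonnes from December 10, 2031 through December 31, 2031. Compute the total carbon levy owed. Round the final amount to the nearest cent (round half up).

January 1 – December 9, 2031: 1,223 tonnes at €5.47/tonne → €6689.81
December 10 – December 31, 2031: 3,613 tonnes at €19.79/tonne → €71501.27

€78191.08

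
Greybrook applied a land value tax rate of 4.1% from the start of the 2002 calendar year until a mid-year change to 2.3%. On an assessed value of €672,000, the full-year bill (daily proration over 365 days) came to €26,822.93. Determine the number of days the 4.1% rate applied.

Let d = days at the first rate; then 365 − d days at the second rate.
€672,000 × [4.1%·d + 2.3%·(365−d)] / 365 = €26,822.93
Solving gives d = 343, so the new rate took effect on 10 Dec 2002.

343 days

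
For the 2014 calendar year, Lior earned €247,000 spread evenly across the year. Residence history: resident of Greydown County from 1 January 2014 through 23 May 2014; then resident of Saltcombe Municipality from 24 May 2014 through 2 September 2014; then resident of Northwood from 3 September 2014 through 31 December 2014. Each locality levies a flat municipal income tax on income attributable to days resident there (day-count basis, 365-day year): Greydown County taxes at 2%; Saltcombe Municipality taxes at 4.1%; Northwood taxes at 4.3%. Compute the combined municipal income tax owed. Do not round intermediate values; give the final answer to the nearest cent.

Greydown County, 1 January – 23 May 2014: 143 days → €247,000 × 2% × 143/365 = €1,935.3973
Saltcombe Municipality, 24 May – 2 September 2014: 102 days → €247,000 × 4.1% × 102/365 = €2,830.0110
Northwood, 3 September – 31 December 2014: 120 days → €247,000 × 4.3% × 120/365 = €3,491.8356
Total = €8,257.2438

€8,257.24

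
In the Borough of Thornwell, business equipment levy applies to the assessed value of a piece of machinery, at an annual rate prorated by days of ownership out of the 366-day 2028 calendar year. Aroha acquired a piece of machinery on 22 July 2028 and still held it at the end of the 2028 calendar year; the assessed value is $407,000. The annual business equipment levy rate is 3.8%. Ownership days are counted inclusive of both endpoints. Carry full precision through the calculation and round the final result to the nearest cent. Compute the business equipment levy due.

$6,887.86

Days held (22 July – 31 December 2028): 163 out of 366
Tax = $407,000 × 3.8% × 163/366 = $6,887.8634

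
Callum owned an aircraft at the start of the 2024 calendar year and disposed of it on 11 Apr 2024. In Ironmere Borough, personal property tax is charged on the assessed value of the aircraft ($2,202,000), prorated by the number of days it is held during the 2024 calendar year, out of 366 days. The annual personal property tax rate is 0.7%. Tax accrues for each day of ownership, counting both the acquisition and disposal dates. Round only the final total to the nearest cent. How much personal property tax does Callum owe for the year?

Days held (1 Jan – 11 Apr 2024): 102 out of 366
Tax = $2,202,000 × 0.7% × 102/366 = $4,295.7049

$4,295.70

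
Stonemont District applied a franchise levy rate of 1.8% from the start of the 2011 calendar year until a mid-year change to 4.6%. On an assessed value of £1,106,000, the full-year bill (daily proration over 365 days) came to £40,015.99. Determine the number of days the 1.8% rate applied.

128 days

Let d = days at the first rate; then 365 − d days at the second rate.
£1,106,000 × [1.8%·d + 4.6%·(365−d)] / 365 = £40,015.99
Solving gives d = 128, so the new rate took effect on 9 May 2011.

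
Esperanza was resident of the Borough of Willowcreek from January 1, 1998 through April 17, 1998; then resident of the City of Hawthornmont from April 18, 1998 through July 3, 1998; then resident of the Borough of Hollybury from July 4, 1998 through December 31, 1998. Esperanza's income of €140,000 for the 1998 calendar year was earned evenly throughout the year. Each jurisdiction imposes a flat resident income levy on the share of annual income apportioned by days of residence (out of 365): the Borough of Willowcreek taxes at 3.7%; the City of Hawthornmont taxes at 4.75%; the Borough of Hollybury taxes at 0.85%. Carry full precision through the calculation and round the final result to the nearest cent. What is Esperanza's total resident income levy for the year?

The Borough of Willowcreek, January 1 – April 17, 1998: 107 days → €140,000 × 3.7% × 107/365 = €1,518.5205
The City of Hawthornmont, April 18 – July 3, 1998: 77 days → €140,000 × 4.75% × 77/365 = €1,402.8767
The Borough of Hollybury, July 4 – December 31, 1998: 181 days → €140,000 × 0.85% × 181/365 = €590.1096
Total = €3,511.5068

€3,511.51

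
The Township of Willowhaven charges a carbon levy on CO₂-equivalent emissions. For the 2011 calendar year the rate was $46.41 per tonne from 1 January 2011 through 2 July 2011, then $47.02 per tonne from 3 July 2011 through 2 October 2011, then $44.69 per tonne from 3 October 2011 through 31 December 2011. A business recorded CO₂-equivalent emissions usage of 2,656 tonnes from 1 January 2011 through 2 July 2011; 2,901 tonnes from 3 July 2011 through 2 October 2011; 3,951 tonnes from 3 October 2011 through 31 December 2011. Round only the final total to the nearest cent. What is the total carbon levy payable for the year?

$436,240.17

1 January – 2 July 2011: 2,656 tonnes at $46.41/tonne → $123,264.96
3 July – 2 October 2011: 2,901 tonnes at $47.02/tonne → $136,405.02
3 October – 31 December 2011: 3,951 tonnes at $44.69/tonne → $176,570.19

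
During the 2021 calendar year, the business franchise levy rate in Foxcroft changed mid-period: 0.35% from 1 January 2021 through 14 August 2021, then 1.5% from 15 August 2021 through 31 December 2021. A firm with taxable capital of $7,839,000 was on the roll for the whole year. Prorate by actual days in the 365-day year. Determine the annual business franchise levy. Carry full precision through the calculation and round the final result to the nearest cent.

1 January – 14 August 2021: 226 days at 0.35% → $7,839,000 × 0.35% × 226/365 = $16,988.0795
15 August – 31 December 2021: 139 days at 1.5% → $7,839,000 × 1.5% × 139/365 = $44,778.9452
Total = $61,767.0247

$61,767.02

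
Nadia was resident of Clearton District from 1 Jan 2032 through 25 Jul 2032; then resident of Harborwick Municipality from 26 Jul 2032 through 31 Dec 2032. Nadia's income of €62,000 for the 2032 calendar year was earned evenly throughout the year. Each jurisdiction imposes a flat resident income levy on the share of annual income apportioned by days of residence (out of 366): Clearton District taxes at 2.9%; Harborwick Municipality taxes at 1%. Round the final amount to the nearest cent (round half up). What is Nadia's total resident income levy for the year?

€1,286.25

Clearton District, 1 Jan – 25 Jul 2032: 207 days → €62,000 × 2.9% × 207/366 = €1,016.9016
Harborwick Municipality, 26 Jul – 31 Dec 2032: 159 days → €62,000 × 1% × 159/366 = €269.3443
Total = €1,286.2459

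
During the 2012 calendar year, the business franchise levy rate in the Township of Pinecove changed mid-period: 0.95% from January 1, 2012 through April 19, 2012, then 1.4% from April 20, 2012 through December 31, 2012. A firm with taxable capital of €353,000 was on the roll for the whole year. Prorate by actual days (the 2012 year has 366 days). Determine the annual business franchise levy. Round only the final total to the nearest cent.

€4,464.58

January 1 – April 19, 2012: 110 days at 0.95% → €353,000 × 0.95% × 110/366 = €1,007.8825
April 20 – December 31, 2012: 256 days at 1.4% → €353,000 × 1.4% × 256/366 = €3,456.6995
Total = €4,464.5820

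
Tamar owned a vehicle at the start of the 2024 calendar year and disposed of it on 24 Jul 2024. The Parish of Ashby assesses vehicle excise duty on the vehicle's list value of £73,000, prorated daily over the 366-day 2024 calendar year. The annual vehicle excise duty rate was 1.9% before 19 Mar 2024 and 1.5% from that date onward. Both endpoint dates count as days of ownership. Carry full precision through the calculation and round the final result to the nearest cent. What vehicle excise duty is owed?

1 Jan – 18 Mar 2024: 78 days at 1.9% → £73,000 × 1.9% × 78/366 = £295.5902
19 Mar – 24 Jul 2024: 128 days at 1.5% → £73,000 × 1.5% × 128/366 = £382.9508
Total = £678.5410

£678.54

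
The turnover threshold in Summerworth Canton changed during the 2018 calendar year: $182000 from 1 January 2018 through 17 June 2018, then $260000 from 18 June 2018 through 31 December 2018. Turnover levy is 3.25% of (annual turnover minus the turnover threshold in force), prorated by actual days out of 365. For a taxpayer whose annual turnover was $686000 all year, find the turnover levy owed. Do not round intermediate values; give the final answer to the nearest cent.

$15011.79

1 January – 17 June 2018: 168 days, exemption $182000 → ($686000 − $182000) × 3.25% × 168/365 = $7539.2877
18 June – 31 December 2018: 197 days, exemption $260000 → ($686000 − $260000) × 3.25% × 197/365 = $7472.5068
Total = $15011.7945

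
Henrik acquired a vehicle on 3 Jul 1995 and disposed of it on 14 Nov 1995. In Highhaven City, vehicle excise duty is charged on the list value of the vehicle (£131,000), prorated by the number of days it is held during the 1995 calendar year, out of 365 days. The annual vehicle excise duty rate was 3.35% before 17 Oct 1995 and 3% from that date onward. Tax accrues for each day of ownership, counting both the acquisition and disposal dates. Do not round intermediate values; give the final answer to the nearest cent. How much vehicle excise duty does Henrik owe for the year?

£1,586.72

3 Jul – 16 Oct 1995: 106 days at 3.35% → £131,000 × 3.35% × 106/365 = £1,274.4685
17 Oct – 14 Nov 1995: 29 days at 3% → £131,000 × 3% × 29/365 = £312.2466
Total = £1,586.7151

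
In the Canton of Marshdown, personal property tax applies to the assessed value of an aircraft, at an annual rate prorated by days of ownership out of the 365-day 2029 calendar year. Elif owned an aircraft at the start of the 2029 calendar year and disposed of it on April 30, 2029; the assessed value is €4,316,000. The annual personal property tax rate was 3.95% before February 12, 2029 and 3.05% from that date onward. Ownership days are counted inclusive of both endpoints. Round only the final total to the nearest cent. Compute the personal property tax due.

€47,747.97

January 1 – February 11, 2029: 42 days at 3.95% → €4,316,000 × 3.95% × 42/365 = €19,617.1068
February 12 – April 30, 2029: 78 days at 3.05% → €4,316,000 × 3.05% × 78/365 = €28,130.8603
Total = €47,747.9671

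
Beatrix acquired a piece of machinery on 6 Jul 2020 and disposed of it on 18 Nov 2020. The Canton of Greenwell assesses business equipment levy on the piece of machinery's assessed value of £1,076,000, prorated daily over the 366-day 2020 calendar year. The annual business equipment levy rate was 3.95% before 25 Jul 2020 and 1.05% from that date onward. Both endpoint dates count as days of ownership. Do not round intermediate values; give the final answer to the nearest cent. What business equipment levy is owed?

6 Jul – 24 Jul 2020: 19 days at 3.95% → £1,076,000 × 3.95% × 19/366 = £2,206.3880
25 Jul – 18 Nov 2020: 117 days at 1.05% → £1,076,000 × 1.05% × 117/366 = £3,611.6557
Total = £5,818.0437

£5,818.04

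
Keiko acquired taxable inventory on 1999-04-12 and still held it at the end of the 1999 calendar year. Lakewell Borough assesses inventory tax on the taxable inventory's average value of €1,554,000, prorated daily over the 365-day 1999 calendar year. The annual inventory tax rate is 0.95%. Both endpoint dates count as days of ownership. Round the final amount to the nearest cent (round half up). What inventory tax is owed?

€10,677.90

Days held (1999-04-12 to 1999-12-31): 264 out of 365
Tax = €1,554,000 × 0.95% × 264/365 = €10,677.8959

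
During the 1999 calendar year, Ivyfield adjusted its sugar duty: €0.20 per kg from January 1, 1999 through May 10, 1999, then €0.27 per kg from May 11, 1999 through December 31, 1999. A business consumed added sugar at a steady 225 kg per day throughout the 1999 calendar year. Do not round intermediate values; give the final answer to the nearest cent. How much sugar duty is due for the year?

€20,126.25

January 1 – May 10, 1999: 130 days × 225 kg/day = 29,250 kg at €0.20/kg → €5,850.00
May 11 – December 31, 1999: 235 days × 225 kg/day = 52,875 kg at €0.27/kg → €14,276.25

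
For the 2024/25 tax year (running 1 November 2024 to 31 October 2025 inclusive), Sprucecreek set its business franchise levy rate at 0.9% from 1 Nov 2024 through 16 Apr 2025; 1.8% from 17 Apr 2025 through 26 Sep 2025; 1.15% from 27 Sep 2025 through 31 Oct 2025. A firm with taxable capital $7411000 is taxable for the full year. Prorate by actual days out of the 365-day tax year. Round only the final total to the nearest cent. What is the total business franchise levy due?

$98261.74

1 Nov 2024 – 16 Apr 2025: 167 days at 0.9% → $7411000 × 0.9% × 167/365 = $30517.0767
17 Apr – 26 Sep 2025: 163 days at 1.8% → $7411000 × 1.8% × 163/365 = $59572.2575
27 Sep – 31 Oct 2025: 35 days at 1.15% → $7411000 × 1.15% × 35/365 = $8172.4041
Total = $98261.7384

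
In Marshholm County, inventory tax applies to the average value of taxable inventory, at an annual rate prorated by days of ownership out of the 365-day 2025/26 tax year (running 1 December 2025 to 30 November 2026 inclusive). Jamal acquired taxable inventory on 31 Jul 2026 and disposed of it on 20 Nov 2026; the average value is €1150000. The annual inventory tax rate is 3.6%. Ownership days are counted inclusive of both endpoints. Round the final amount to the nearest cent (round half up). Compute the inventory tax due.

Days held (31 Jul – 20 Nov 2026): 113 out of 365
Tax = €1150000 × 3.6% × 113/365 = €12816.9863

€12816.99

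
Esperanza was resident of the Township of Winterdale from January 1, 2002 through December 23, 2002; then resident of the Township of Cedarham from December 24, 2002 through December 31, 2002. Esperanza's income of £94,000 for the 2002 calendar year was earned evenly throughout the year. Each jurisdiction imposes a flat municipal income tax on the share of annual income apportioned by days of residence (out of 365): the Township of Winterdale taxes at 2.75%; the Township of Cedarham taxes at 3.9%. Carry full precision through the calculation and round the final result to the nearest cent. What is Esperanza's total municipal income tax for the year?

The Township of Winterdale, January 1 – December 23, 2002: 357 days → £94,000 × 2.75% × 357/365 = £2,528.3425
The Township of Cedarham, December 24 – December 31, 2002: 8 days → £94,000 × 3.9% × 8/365 = £80.3507
Total = £2,608.6932

£2,608.69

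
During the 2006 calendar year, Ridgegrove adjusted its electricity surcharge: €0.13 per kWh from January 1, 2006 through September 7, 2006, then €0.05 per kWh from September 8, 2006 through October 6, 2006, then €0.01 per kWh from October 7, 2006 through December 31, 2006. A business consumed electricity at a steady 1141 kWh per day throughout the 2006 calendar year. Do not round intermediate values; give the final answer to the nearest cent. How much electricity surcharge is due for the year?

€39718.21

January 1 – September 7, 2006: 250 days × 1141 kWh/day = 285,250 kWh at €0.13/kWh → €37082.50
September 8 – October 6, 2006: 29 days × 1141 kWh/day = 33,089 kWh at €0.05/kWh → €1654.45
October 7 – December 31, 2006: 86 days × 1141 kWh/day = 98,126 kWh at €0.01/kWh → €981.26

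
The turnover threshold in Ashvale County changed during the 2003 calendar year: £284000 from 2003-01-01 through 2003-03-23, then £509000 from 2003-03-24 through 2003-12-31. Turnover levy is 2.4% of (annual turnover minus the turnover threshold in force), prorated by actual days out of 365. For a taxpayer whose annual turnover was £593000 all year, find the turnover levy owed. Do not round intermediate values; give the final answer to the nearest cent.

£3229.15

2003-01-01 to 2003-03-23: 82 days, exemption £284000 → (£593000 − £284000) × 2.4% × 82/365 = £1666.0603
2003-03-24 to 2003-12-31: 283 days, exemption £509000 → (£593000 − £509000) × 2.4% × 283/365 = £1563.0904
Total = £3229.1507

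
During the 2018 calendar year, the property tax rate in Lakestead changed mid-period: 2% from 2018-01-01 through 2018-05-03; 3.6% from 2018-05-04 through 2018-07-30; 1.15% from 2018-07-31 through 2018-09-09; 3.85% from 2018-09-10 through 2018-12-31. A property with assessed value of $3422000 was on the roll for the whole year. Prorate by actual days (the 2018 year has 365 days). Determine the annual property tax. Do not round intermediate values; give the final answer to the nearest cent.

2018-01-01 to 2018-05-03: 123 days at 2% → $3422000 × 2% × 123/365 = $23063.3425
2018-05-04 to 2018-07-30: 88 days at 3.6% → $3422000 × 3.6% × 88/365 = $29701.0849
2018-07-31 to 2018-09-09: 41 days at 1.15% → $3422000 × 1.15% × 41/365 = $4420.4740
2018-09-10 to 2018-12-31: 113 days at 3.85% → $3422000 × 3.85% × 113/365 = $40787.4274
Total = $97972.3288

$97972.33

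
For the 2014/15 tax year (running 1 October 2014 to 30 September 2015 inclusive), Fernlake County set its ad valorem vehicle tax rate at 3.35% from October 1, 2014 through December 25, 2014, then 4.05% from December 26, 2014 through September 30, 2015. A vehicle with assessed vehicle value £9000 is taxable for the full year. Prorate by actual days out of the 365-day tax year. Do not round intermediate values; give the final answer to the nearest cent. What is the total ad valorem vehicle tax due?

October 1 – December 25, 2014: 86 days at 3.35% → £9000 × 3.35% × 86/365 = £71.0384
December 26, 2014 – September 30, 2015: 279 days at 4.05% → £9000 × 4.05% × 279/365 = £278.6178
Total = £349.6562

£349.66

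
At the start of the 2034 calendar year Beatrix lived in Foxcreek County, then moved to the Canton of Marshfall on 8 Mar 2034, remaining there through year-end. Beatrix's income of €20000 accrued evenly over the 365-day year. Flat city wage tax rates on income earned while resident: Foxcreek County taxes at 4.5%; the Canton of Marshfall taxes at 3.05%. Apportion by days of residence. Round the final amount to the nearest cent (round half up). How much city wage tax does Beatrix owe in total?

Foxcreek County, 1 Jan – 7 Mar 2034: 66 days → €20000 × 4.5% × 66/365 = €162.7397
The Canton of Marshfall, 8 Mar – 31 Dec 2034: 299 days → €20000 × 3.05% × 299/365 = €499.6986
Total = €662.4384

€662.44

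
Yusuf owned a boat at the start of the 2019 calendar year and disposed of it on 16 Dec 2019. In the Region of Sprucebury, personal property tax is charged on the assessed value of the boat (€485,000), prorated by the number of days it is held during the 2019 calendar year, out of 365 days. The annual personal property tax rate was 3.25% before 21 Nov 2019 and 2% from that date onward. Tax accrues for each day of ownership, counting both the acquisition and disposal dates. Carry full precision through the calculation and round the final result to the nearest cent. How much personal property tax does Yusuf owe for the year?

1 Jan – 20 Nov 2019: 324 days at 3.25% → €485,000 × 3.25% × 324/365 = €13,991.9178
21 Nov – 16 Dec 2019: 26 days at 2% → €485,000 × 2% × 26/365 = €690.9589
Total = €14,682.8767

€14,682.88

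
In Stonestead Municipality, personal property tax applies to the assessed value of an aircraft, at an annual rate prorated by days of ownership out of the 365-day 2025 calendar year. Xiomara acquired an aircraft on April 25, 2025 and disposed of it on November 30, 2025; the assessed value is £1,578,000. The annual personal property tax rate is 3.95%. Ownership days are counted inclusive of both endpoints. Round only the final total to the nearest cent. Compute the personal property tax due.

£37,569.37

Days held (April 25 – November 30, 2025): 220 out of 365
Tax = £1,578,000 × 3.95% × 220/365 = £37,569.3699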